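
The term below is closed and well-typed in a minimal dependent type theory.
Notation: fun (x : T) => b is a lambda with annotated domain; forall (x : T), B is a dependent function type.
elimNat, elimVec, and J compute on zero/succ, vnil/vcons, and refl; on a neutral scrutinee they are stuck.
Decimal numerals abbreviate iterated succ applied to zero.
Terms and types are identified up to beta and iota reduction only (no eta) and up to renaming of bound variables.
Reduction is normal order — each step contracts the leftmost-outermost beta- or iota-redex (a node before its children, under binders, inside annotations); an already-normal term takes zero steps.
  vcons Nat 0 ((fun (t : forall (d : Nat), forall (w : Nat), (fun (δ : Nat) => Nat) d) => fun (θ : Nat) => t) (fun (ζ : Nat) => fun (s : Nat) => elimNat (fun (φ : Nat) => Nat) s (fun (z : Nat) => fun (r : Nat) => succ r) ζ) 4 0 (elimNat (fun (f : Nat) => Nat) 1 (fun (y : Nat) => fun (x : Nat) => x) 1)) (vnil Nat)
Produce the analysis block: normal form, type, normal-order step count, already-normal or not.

resulting normal form:
  vcons Nat 0 1 (vnil Nat)
inferred type:
  Vec Nat 1
reduction steps (normal order): 9
term was already normal: no
first contracted redex: a beta-redex


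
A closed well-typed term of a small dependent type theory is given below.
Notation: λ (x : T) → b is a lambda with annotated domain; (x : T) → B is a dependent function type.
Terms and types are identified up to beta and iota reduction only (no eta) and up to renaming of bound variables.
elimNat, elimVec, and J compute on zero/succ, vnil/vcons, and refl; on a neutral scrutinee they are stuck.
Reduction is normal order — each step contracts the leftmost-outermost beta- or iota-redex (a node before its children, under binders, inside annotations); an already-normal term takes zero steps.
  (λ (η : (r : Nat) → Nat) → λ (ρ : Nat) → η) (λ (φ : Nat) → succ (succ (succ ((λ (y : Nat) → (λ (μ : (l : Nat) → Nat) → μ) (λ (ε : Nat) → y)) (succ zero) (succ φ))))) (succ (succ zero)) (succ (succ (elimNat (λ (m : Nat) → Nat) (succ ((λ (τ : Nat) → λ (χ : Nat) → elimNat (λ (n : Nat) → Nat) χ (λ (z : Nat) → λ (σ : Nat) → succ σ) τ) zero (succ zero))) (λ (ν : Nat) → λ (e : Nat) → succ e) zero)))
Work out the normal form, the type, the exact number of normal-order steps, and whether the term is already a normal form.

normal form:
  succ (succ (succ (succ zero)))
inferred type:
  Nat
steps to reach normal form (normal order): 6
term was already normal: no
first contracted redex: a beta-redex


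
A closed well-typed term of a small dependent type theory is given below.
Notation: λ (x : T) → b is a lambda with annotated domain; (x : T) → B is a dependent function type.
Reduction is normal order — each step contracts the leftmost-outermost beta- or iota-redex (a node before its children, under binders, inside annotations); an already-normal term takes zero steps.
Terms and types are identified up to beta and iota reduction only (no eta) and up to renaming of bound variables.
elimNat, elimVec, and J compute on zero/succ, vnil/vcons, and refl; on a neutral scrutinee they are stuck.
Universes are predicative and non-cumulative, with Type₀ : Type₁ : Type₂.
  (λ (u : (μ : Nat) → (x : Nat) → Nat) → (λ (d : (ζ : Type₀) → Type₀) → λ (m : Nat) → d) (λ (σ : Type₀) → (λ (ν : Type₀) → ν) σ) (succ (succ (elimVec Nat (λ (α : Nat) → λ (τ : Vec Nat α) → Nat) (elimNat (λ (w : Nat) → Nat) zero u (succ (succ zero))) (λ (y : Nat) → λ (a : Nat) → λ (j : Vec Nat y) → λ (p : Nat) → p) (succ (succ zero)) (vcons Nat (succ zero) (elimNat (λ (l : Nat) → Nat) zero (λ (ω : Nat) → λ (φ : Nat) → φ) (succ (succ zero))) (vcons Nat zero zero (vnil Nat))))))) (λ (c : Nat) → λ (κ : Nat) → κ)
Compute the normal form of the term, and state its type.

normal form:
  λ (u : Type₀) → u
type:
  (u : Type₀) → Type₀
observation: reduction starts at a beta-redex, and 4 normal-order steps reach the normal form.


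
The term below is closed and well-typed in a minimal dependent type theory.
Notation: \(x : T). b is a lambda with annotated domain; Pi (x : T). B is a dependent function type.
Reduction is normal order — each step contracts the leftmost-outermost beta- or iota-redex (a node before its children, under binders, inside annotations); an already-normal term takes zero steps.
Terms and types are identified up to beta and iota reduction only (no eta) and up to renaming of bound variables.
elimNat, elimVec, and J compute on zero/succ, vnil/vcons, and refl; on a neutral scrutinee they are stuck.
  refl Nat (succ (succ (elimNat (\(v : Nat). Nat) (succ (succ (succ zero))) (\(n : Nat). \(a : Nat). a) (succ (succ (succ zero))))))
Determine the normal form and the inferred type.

reduced normal form:
  refl Nat (succ (succ (succ (succ (succ zero)))))
the term's type:
  Eq Nat (succ (succ (succ (succ (succ zero))))) (succ (succ (succ (succ (succ zero)))))
observation: 10 normal-order steps separate the term from its normal form.


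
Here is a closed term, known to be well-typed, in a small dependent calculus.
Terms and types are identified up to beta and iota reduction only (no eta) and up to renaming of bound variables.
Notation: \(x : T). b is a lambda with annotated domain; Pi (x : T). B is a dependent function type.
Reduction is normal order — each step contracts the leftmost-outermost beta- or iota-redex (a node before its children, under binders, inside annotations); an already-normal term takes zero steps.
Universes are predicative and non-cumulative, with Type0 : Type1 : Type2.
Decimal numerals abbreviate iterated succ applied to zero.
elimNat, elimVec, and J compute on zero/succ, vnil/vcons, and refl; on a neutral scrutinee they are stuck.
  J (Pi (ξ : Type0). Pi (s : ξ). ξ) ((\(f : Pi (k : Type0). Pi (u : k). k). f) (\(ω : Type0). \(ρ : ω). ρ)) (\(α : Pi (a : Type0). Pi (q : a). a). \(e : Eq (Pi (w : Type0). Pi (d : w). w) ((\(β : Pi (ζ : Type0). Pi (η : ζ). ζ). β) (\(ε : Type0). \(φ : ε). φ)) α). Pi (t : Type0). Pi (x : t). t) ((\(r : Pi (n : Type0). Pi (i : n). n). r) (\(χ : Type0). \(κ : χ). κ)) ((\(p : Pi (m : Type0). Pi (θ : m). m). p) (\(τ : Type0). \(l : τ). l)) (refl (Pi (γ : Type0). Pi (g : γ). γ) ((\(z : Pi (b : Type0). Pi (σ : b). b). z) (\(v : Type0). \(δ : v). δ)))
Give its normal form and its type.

resulting normal form:
  \(ξ : Type0). \(s : ξ). s
inferred type:
  Pi (ξ : Type0). Pi (s : ξ). ξ
observation: reduction starts at a J iota-redex, and 2 normal-order steps reach the normal form.


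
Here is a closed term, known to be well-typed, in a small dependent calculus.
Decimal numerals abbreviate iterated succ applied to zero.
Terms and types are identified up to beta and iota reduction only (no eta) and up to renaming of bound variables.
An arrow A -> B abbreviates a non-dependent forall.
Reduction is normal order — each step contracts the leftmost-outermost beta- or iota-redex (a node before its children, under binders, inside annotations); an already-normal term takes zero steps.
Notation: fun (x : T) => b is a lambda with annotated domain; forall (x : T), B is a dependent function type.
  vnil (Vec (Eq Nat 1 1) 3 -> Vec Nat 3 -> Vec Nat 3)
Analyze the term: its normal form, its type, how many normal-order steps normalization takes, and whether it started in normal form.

reduced normal form:
  vnil (Vec (Eq Nat 1 1) 3 -> Vec Nat 3 -> Vec Nat 3)
inferred type:
  Vec (Vec (Eq Nat 1 1) 3 -> Vec Nat 3 -> Vec Nat 3) 0
normal-order step count: 0
started in normal form: yes


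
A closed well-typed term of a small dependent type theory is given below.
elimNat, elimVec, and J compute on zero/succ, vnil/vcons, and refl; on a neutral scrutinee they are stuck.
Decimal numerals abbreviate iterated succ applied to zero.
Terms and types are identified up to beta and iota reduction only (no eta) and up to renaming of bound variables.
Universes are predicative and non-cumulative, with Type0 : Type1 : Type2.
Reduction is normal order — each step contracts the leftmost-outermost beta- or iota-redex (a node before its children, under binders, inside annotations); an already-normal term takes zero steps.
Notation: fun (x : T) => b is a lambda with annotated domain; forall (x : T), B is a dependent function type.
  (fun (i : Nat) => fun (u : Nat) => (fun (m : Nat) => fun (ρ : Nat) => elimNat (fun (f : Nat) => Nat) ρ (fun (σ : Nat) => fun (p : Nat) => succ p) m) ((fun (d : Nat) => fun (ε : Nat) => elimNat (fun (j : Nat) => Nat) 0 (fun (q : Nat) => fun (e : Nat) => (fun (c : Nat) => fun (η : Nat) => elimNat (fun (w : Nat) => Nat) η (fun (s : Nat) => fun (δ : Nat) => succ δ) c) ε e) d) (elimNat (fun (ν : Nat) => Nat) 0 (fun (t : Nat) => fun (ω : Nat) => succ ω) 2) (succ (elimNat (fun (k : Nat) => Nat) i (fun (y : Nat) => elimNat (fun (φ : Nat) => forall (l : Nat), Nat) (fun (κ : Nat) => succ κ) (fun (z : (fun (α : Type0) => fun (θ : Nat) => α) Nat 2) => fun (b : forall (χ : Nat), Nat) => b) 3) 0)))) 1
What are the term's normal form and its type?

resulting normal form:
  fun (i : Nat) => fun (u : Nat) => succ (succ (succ (succ u)))
type:
  forall (i : Nat), forall (u : Nat), Nat


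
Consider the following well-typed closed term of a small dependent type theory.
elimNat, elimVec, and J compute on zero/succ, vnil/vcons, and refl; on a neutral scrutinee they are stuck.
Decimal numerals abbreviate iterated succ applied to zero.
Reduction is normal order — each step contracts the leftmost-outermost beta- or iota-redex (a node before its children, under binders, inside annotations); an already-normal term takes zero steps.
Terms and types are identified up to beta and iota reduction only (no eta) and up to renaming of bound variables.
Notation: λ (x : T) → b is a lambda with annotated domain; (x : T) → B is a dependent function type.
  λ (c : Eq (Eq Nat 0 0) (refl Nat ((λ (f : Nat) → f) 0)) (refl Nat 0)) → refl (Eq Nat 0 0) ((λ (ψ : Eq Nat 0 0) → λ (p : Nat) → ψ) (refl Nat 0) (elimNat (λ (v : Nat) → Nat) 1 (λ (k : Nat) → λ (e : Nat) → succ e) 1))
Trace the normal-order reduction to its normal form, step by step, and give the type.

reduction (normal order):
  λ (c : Eq (Eq Nat 0 0) (refl Nat ((λ (f : Nat) → f) 0)) (refl Nat 0)) → refl (Eq Nat 0 0) ((λ (ψ : Eq Nat 0 0) → λ (p : Nat) → ψ) (refl Nat 0) (elimNat (λ (v : Nat) → Nat) 1 (λ (k : Nat) → λ (e : Nat) → succ e) 1))
  ~> λ (c : Eq (Eq Nat 0 0) (refl Nat 0) (refl Nat 0)) → refl (Eq Nat 0 0) ((λ (f : Eq Nat 0 0) → λ (ψ : Nat) → f) (refl Nat 0) (elimNat (λ (p : Nat) → Nat) 1 (λ (v : Nat) → λ (k : Nat) → succ k) 1))
  ~> λ (c : Eq (Eq Nat 0 0) (refl Nat 0) (refl Nat 0)) → refl (Eq Nat 0 0) ((λ (f : Nat) → refl Nat 0) (elimNat (λ (ψ : Nat) → Nat) 1 (λ (p : Nat) → λ (v : Nat) → succ v) 1))
  ~> λ (c : Eq (Eq Nat 0 0) (refl Nat 0) (refl Nat 0)) → refl (Eq Nat 0 0) (refl Nat 0)
type:
  (c : Eq (Eq Nat 0 0) (refl Nat 0) (refl Nat 0)) → Eq (Eq Nat 0 0) (refl Nat 0) (refl Nat 0)


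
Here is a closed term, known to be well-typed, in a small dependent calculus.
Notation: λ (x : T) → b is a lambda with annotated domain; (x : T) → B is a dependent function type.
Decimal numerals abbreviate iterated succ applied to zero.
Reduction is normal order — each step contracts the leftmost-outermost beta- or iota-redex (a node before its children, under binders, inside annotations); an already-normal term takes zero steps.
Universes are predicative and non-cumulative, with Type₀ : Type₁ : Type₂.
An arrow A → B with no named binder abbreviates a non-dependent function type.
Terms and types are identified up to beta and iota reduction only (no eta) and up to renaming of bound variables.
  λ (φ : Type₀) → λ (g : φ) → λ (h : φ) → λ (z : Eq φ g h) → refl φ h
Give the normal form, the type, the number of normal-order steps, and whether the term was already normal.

resulting normal form:
  λ (φ : Type₀) → λ (g : φ) → λ (h : φ) → λ (z : Eq φ g h) → refl φ h
type:
  (φ : Type₀) → (g : φ) → (h : φ) → Eq φ g h → Eq φ h h
normal-order step count: 0
term was already normal: yes


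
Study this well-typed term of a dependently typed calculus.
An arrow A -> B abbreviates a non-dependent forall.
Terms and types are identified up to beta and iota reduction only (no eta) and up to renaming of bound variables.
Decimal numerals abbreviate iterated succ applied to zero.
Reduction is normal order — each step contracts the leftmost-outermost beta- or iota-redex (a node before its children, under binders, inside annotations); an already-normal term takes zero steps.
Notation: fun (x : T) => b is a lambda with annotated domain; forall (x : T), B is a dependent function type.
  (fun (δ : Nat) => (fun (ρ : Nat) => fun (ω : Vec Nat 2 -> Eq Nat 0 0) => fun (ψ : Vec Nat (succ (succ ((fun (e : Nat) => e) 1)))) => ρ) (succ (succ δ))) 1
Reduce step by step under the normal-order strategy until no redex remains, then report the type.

normal-order reduction sequence:
  (fun (δ : Nat) => (fun (ρ : Nat) => fun (ω : Vec Nat 2 -> Eq Nat 0 0) => fun (ψ : Vec Nat (succ (succ ((fun (e : Nat) => e) 1)))) => ρ) (succ (succ δ))) 1
  ~> (fun (δ : Nat) => fun (ρ : Vec Nat 2 -> Eq Nat 0 0) => fun (ω : Vec Nat (succ (succ ((fun (ψ : Nat) => ψ) 1)))) => δ) 3
  ~> fun (δ : Vec Nat 2 -> Eq Nat 0 0) => fun (ρ : Vec Nat (succ (succ ((fun (ω : Nat) => ω) 1)))) => 3
  ~> fun (δ : Vec Nat 2 -> Eq Nat 0 0) => fun (ρ : Vec Nat 3) => 3
type:
  (Vec Nat 2 -> Eq Nat 0 0) -> Vec Nat 3 -> Nat


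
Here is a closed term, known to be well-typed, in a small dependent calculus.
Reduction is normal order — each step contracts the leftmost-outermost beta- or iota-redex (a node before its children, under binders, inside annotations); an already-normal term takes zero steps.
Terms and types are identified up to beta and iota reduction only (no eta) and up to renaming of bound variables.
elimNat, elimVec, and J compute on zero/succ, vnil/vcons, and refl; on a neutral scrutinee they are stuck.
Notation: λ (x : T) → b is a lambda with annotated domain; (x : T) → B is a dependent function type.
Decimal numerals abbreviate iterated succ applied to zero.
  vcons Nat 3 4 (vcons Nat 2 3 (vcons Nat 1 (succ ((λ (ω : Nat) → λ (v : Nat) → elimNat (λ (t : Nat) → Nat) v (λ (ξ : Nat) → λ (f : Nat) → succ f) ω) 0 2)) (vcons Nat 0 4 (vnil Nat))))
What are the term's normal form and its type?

resulting normal form:
  vcons Nat 3 4 (vcons Nat 2 3 (vcons Nat 1 3 (vcons Nat 0 4 (vnil Nat))))
the term's type:
  Vec Nat 4
observation: the leftmost-outermost redex is a beta-redex, and normalization takes 3 steps.


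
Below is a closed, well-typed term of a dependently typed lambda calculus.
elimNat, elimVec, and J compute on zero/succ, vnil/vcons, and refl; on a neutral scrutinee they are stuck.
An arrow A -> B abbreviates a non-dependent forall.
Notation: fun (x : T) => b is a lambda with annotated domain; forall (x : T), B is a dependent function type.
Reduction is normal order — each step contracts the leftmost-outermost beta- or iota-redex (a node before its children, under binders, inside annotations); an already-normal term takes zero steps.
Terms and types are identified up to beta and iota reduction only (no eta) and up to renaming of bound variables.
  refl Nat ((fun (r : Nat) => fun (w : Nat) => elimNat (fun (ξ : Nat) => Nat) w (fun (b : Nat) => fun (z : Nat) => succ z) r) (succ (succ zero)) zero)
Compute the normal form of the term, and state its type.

resulting normal form:
  refl Nat (succ (succ zero))
type:
  Eq Nat (succ (succ zero)) (succ (succ zero))
observation: 9 normal-order steps separate the term from its normal form.


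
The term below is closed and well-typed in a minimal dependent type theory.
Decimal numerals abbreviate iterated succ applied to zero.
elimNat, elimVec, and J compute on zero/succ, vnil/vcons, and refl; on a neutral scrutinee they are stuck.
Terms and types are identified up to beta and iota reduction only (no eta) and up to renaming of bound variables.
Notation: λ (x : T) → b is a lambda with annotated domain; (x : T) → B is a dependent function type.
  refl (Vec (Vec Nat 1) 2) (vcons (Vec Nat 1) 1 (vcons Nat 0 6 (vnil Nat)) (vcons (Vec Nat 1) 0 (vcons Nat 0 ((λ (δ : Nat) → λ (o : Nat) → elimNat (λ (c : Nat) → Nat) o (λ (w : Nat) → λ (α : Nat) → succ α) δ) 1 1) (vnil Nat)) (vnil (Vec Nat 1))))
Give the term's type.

type:
  Eq (Vec (Vec Nat 1) 2) (vcons (Vec Nat 1) 1 (vcons Nat 0 6 (vnil Nat)) (vcons (Vec Nat 1) 0 (vcons Nat 0 2 (vnil Nat)) (vnil (Vec Nat 1)))) (vcons (Vec Nat 1) 1 (vcons Nat 0 6 (vnil Nat)) (vcons (Vec Nat 1) 0 (vcons Nat 0 2 (vnil Nat)) (vnil (Vec Nat 1))))


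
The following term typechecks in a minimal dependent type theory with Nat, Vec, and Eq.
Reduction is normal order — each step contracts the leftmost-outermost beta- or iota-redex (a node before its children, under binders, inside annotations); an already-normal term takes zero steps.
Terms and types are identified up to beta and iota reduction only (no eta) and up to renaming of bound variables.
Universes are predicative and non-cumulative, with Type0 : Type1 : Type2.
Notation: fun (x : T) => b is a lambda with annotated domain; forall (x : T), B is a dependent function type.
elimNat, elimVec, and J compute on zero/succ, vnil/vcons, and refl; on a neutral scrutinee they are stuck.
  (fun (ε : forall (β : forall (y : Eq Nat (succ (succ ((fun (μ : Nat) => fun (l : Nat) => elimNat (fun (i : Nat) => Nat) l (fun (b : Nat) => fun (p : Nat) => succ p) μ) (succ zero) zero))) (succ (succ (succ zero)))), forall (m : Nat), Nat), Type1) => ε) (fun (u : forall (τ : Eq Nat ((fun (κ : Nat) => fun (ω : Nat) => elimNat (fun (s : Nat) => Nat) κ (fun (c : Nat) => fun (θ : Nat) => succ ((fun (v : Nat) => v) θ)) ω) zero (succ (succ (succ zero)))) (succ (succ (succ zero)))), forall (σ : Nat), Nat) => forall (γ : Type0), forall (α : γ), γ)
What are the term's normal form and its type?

resulting normal form:
  fun (ε : forall (β : Eq Nat (succ (succ (succ zero))) (succ (succ (succ zero)))), forall (y : Nat), Nat) => forall (μ : Type0), forall (l : μ), μ
the term's type:
  forall (ε : forall (β : Eq Nat (succ (succ (succ zero))) (succ (succ (succ zero)))), forall (y : Nat), Nat), Type1
observation: contracting a beta-redex first, the term normalizes in 16 steps.


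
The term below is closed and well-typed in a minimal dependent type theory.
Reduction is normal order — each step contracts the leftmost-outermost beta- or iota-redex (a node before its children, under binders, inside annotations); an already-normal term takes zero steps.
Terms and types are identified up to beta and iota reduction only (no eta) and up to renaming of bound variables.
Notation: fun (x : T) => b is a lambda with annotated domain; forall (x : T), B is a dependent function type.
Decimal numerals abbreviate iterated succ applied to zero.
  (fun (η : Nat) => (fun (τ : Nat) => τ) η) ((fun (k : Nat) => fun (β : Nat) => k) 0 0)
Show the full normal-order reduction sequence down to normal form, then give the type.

reduction (normal order):
  (fun (η : Nat) => (fun (τ : Nat) => τ) η) ((fun (k : Nat) => fun (β : Nat) => k) 0 0)
  ~> (fun (η : Nat) => η) ((fun (τ : Nat) => fun (k : Nat) => τ) 0 0)
  ~> (fun (η : Nat) => fun (τ : Nat) => η) 0 0
  ~> (fun (η : Nat) => 0) 0
  ~> 0
type:
  Nat


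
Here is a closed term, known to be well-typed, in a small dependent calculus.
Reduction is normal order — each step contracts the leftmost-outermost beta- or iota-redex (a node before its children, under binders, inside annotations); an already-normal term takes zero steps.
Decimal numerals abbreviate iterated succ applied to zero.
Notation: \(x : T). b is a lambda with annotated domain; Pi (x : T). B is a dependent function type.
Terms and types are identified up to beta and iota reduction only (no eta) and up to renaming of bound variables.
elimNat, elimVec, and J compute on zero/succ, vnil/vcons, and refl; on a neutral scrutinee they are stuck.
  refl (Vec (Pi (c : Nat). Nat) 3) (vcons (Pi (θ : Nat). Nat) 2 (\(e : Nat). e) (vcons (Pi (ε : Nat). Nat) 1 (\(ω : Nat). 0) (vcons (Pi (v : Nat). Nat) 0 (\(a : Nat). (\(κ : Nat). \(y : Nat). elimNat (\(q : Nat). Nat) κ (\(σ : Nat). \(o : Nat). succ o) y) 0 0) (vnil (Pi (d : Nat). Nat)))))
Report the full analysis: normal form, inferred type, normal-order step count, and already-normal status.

reduced normal form:
  refl (Vec (Pi (c : Nat). Nat) 3) (vcons (Pi (θ : Nat). Nat) 2 (\(e : Nat). e) (vcons (Pi (ε : Nat). Nat) 1 (\(ω : Nat). 0) (vcons (Pi (v : Nat). Nat) 0 (\(a : Nat). 0) (vnil (Pi (κ : Nat). Nat)))))
inferred type:
  Eq (Vec (Pi (c : Nat). Nat) 3) (vcons (Pi (θ : Nat). Nat) 2 (\(e : Nat). e) (vcons (Pi (ε : Nat). Nat) 1 (\(ω : Nat). 0) (vcons (Pi (v : Nat). Nat) 0 (\(a : Nat). 0) (vnil (Pi (κ : Nat). Nat))))) (vcons (Pi (y : Nat). Nat) 2 (\(q : Nat). q) (vcons (Pi (σ : Nat). Nat) 1 (\(o : Nat). 0) (vcons (Pi (d : Nat). Nat) 0 (\(r : Nat). 0) (vnil (Pi (h : Nat). Nat)))))
reduction steps (normal order): 3
term was already normal: no
first contracted redex: a beta-redex


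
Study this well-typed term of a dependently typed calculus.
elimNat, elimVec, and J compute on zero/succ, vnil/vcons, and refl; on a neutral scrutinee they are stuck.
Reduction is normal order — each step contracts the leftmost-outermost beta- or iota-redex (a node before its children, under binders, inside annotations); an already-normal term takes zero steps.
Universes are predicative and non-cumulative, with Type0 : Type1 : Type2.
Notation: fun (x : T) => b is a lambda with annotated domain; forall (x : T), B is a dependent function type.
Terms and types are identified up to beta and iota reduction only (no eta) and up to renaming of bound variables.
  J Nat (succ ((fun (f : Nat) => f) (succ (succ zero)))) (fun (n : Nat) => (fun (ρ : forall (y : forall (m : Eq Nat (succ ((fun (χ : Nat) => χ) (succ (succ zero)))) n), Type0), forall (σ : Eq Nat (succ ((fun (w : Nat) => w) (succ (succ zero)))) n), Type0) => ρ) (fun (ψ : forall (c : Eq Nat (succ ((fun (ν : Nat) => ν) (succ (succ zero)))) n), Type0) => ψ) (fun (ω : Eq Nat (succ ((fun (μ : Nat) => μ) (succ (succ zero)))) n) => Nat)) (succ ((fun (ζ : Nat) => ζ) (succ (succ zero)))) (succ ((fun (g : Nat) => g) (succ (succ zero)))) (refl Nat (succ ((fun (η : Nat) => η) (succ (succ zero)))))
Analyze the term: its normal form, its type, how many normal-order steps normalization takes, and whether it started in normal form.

reduced normal form:
  succ (succ (succ zero))
the term's type:
  Nat
steps to reach normal form (normal order): 2
term was already normal: no
first contracted redex: a J iota-redex


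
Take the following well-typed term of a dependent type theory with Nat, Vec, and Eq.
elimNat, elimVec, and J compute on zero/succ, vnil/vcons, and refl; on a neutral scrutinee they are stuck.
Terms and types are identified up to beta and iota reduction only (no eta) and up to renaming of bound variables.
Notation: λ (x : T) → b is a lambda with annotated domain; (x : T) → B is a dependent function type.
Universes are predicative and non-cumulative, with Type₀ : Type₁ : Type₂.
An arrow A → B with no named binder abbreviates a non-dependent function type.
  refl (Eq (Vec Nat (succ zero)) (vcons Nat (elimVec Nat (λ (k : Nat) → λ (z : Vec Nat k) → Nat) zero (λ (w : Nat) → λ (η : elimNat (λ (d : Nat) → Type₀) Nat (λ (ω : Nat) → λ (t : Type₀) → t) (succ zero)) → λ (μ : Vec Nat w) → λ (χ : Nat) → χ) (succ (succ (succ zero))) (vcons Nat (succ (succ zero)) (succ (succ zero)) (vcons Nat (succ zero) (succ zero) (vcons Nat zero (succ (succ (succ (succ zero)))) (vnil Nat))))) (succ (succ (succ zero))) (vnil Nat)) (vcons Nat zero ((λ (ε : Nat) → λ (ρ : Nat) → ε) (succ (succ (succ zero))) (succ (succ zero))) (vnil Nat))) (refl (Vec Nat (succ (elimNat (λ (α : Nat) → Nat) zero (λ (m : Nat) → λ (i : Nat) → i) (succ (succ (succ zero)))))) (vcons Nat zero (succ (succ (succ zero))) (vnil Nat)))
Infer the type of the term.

the term's type:
  Eq (Eq (Vec Nat (succ zero)) (vcons Nat zero (succ (succ (succ zero))) (vnil Nat)) (vcons Nat zero (succ (succ (succ zero))) (vnil Nat))) (refl (Vec Nat (succ zero)) (vcons Nat zero (succ (succ (succ zero))) (vnil Nat))) (refl (Vec Nat (succ zero)) (vcons Nat zero (succ (succ (succ zero))) (vnil Nat)))


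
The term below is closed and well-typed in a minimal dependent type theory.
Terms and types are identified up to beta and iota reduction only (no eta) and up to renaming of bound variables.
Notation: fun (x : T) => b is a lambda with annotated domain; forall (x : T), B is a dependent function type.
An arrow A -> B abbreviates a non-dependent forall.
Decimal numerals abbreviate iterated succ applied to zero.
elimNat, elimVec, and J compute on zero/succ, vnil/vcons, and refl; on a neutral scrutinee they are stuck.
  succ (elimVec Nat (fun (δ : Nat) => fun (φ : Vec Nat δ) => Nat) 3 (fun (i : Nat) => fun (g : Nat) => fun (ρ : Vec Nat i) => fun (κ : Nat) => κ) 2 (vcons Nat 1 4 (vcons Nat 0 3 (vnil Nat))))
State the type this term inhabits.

the term's type:
  Nat


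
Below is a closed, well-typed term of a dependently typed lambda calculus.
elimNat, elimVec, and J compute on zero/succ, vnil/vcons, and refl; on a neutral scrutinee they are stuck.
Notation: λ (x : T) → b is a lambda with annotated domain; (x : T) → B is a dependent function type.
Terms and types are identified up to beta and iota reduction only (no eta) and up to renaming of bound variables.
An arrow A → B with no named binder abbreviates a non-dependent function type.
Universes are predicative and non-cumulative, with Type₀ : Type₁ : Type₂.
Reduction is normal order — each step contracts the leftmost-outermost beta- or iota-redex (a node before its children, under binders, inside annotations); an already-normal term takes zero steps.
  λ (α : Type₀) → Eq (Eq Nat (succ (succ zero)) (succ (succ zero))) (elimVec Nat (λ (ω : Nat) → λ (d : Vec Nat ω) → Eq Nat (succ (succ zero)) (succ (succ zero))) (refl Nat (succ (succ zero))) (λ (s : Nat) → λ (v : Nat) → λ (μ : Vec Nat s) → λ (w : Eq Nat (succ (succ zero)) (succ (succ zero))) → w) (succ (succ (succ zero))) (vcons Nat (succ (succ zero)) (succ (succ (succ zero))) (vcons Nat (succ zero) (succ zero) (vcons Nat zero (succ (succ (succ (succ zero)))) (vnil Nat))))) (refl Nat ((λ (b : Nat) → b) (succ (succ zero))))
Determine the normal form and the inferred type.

reduced normal form:
  λ (α : Type₀) → Eq (Eq Nat (succ (succ zero)) (succ (succ zero))) (refl Nat (succ (succ zero))) (refl Nat (succ (succ zero)))
inferred type:
  Type₀ → Type₀
observation: 17 normal-order steps normalize the term, beginning with an elimVec iota-redex.


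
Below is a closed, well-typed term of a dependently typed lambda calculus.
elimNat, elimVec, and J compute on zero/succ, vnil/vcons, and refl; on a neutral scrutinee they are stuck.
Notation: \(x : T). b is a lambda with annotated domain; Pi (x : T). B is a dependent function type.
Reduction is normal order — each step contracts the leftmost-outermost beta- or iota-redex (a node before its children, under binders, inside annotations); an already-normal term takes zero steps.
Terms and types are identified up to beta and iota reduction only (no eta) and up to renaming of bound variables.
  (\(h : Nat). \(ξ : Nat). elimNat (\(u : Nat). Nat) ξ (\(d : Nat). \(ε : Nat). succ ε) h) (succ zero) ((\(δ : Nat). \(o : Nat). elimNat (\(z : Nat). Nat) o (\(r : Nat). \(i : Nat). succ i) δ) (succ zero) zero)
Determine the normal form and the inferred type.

reduced normal form:
  succ (succ zero)
inferred type:
  Nat


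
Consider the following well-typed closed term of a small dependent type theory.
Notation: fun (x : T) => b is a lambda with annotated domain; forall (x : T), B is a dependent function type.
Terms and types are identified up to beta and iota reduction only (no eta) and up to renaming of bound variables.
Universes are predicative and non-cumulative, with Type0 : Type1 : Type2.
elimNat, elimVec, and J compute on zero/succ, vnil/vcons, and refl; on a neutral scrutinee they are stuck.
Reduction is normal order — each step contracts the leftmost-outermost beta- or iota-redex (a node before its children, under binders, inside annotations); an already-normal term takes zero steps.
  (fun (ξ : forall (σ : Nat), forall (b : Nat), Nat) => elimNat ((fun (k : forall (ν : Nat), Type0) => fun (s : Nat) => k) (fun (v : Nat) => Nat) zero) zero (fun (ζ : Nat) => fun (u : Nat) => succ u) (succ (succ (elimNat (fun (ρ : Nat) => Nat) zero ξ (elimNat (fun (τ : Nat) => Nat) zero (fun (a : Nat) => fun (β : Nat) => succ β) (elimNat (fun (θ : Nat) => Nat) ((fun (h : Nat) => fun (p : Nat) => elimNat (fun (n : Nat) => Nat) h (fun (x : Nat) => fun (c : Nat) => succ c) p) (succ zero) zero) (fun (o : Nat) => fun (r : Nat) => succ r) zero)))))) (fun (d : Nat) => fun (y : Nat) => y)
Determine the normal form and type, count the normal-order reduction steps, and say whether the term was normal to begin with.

normal form:
  succ (succ zero)
type:
  Nat
reduction steps (normal order): 22
started in normal form: no
first redex: a beta-redex


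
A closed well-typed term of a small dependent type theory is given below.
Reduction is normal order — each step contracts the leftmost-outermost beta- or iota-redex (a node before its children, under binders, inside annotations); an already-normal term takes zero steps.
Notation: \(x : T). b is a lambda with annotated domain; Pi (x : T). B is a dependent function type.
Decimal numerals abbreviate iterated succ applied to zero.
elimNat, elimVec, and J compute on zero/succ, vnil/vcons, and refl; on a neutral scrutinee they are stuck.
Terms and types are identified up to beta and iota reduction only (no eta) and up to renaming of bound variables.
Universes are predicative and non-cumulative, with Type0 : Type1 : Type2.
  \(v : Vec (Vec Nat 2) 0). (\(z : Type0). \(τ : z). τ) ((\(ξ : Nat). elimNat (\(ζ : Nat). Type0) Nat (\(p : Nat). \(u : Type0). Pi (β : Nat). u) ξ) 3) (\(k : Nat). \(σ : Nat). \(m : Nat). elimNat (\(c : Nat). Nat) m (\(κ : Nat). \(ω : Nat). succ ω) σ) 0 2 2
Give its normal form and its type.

reduced normal form:
  \(v : Vec (Vec Nat 2) 0). 4
type:
  Pi (v : Vec (Vec Nat 2) 0). Nat


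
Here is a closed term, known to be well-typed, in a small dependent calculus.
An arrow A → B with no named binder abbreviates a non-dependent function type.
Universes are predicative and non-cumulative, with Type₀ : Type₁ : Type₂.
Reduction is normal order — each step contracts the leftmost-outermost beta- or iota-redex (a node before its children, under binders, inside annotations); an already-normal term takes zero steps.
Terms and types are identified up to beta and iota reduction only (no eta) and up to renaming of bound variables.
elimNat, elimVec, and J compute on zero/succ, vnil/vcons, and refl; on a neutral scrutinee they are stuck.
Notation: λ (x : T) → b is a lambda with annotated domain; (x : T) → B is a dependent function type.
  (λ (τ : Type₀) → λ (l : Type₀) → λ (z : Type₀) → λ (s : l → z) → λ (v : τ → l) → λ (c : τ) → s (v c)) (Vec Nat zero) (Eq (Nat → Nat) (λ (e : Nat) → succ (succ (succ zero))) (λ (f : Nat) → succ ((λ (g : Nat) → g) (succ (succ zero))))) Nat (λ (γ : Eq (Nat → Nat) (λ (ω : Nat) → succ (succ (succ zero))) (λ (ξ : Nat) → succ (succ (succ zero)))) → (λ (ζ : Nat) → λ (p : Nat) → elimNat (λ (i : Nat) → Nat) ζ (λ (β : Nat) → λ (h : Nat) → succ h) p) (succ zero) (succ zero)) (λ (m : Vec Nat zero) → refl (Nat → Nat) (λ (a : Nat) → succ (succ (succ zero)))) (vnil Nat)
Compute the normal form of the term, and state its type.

normal form:
  succ (succ zero)
the term's type:
  Nat


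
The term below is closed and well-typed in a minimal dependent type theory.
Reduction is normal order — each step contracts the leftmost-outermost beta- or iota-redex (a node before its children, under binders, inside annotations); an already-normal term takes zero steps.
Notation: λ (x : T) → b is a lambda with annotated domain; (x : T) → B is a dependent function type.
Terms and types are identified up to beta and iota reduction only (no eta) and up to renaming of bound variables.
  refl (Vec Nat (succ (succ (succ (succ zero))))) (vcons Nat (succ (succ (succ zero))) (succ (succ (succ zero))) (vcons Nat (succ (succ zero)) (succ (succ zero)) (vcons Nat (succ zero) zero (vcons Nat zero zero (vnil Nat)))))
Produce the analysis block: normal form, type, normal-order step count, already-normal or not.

reduced normal form:
  refl (Vec Nat (succ (succ (succ (succ zero))))) (vcons Nat (succ (succ (succ zero))) (succ (succ (succ zero))) (vcons Nat (succ (succ zero)) (succ (succ zero)) (vcons Nat (succ zero) zero (vcons Nat zero zero (vnil Nat)))))
the term's type:
  Eq (Vec Nat (succ (succ (succ (succ zero))))) (vcons Nat (succ (succ (succ zero))) (succ (succ (succ zero))) (vcons Nat (succ (succ zero)) (succ (succ zero)) (vcons Nat (succ zero) zero (vcons Nat zero zero (vnil Nat))))) (vcons Nat (succ (succ (succ zero))) (succ (succ (succ zero))) (vcons Nat (succ (succ zero)) (succ (succ zero)) (vcons Nat (succ zero) zero (vcons Nat zero zero (vnil Nat)))))
normal-order step count: 0
started in normal form: yes


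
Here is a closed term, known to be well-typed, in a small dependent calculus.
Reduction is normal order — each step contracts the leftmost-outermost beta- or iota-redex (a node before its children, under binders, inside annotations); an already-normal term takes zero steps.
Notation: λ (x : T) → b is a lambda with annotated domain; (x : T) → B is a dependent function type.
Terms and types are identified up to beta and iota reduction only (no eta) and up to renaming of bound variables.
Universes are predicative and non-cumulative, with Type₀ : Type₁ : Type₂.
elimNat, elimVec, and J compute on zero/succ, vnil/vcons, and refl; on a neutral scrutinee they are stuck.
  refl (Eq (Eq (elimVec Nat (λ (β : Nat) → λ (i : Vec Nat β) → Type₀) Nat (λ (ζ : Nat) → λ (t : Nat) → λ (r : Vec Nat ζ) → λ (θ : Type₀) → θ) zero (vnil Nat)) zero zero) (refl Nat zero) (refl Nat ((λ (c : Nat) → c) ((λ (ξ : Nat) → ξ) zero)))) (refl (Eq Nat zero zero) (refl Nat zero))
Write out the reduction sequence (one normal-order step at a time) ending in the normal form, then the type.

reduction (normal order):
  refl (Eq (Eq (elimVec Nat (λ (β : Nat) → λ (i : Vec Nat β) → Type₀) Nat (λ (ζ : Nat) → λ (t : Nat) → λ (r : Vec Nat ζ) → λ (θ : Type₀) → θ) zero (vnil Nat)) zero zero) (refl Nat zero) (refl Nat ((λ (c : Nat) → c) ((λ (ξ : Nat) → ξ) zero)))) (refl (Eq Nat zero zero) (refl Nat zero))
  ~> refl (Eq (Eq Nat zero zero) (refl Nat zero) (refl Nat ((λ (β : Nat) → β) ((λ (i : Nat) → i) zero)))) (refl (Eq Nat zero zero) (refl Nat zero))
  ~> refl (Eq (Eq Nat zero zero) (refl Nat zero) (refl Nat ((λ (β : Nat) → β) zero))) (refl (Eq Nat zero zero) (refl Nat zero))
  ~> refl (Eq (Eq Nat zero zero) (refl Nat zero) (refl Nat zero)) (refl (Eq Nat zero zero) (refl Nat zero))
inferred type:
  Eq (Eq (Eq Nat zero zero) (refl Nat zero) (refl Nat zero)) (refl (Eq Nat zero zero) (refl Nat zero)) (refl (Eq Nat zero zero) (refl Nat zero))


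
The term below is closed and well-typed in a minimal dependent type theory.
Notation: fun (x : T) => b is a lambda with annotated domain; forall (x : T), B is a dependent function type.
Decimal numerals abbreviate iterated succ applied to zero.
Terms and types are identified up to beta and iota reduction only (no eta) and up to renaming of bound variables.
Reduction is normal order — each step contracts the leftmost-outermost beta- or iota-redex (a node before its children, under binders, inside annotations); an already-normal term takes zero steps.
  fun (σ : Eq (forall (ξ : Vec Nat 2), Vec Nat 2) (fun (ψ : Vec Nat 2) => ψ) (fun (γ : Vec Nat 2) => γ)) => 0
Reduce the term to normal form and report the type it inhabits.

normal form:
  fun (σ : Eq (forall (ξ : Vec Nat 2), Vec Nat 2) (fun (ψ : Vec Nat 2) => ψ) (fun (γ : Vec Nat 2) => γ)) => 0
the term's type:
  forall (σ : Eq (forall (ξ : Vec Nat 2), Vec Nat 2) (fun (ψ : Vec Nat 2) => ψ) (fun (γ : Vec Nat 2) => γ)), Nat
observation: no redex remains anywhere in the term; it is its own normal form.


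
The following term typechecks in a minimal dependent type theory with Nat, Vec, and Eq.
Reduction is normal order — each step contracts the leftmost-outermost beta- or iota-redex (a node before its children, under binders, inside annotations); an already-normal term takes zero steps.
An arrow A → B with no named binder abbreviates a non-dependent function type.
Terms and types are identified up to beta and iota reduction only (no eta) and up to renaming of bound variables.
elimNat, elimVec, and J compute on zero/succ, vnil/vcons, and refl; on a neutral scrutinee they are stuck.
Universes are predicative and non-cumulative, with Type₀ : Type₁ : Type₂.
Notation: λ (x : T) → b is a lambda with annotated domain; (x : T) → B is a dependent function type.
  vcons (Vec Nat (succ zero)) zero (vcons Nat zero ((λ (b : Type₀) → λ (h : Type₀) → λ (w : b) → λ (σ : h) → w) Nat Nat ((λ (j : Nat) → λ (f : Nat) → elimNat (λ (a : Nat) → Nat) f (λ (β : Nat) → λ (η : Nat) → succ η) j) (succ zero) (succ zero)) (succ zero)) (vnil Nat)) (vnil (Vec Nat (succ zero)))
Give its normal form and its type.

normal form:
  vcons (Vec Nat (succ zero)) zero (vcons Nat zero (succ (succ zero)) (vnil Nat)) (vnil (Vec Nat (succ zero)))
the term's type:
  Vec (Vec Nat (succ zero)) (succ zero)


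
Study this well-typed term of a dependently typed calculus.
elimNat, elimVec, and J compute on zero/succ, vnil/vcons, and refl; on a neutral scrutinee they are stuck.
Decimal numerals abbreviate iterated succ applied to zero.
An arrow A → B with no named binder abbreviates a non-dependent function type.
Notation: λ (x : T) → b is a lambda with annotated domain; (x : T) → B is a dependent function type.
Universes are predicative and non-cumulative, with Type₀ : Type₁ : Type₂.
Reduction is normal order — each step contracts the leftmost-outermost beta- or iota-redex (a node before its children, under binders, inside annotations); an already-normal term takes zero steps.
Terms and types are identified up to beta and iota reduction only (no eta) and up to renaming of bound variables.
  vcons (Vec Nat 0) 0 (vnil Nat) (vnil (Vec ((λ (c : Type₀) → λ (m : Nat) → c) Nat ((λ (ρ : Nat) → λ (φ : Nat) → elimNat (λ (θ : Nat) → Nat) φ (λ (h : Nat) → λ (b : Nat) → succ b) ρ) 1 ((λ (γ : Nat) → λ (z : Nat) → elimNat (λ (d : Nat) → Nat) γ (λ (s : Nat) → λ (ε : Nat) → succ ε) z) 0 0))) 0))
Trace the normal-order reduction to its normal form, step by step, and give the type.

normal-order reduction:
  vcons (Vec Nat 0) 0 (vnil Nat) (vnil (Vec ((λ (c : Type₀) → λ (m : Nat) → c) Nat ((λ (ρ : Nat) → λ (φ : Nat) → elimNat (λ (θ : Nat) → Nat) φ (λ (h : Nat) → λ (b : Nat) → succ b) ρ) 1 ((λ (γ : Nat) → λ (z : Nat) → elimNat (λ (d : Nat) → Nat) γ (λ (s : Nat) → λ (ε : Nat) → succ ε) z) 0 0))) 0))
  ~> vcons (Vec Nat 0) 0 (vnil Nat) (vnil (Vec ((λ (c : Nat) → Nat) ((λ (m : Nat) → λ (ρ : Nat) → elimNat (λ (φ : Nat) → Nat) ρ (λ (θ : Nat) → λ (h : Nat) → succ h) m) 1 ((λ (b : Nat) → λ (γ : Nat) → elimNat (λ (z : Nat) → Nat) b (λ (d : Nat) → λ (s : Nat) → succ s) γ) 0 0))) 0))
  ~> vcons (Vec Nat 0) 0 (vnil Nat) (vnil (Vec Nat 0))
type:
  Vec (Vec Nat 0) 1


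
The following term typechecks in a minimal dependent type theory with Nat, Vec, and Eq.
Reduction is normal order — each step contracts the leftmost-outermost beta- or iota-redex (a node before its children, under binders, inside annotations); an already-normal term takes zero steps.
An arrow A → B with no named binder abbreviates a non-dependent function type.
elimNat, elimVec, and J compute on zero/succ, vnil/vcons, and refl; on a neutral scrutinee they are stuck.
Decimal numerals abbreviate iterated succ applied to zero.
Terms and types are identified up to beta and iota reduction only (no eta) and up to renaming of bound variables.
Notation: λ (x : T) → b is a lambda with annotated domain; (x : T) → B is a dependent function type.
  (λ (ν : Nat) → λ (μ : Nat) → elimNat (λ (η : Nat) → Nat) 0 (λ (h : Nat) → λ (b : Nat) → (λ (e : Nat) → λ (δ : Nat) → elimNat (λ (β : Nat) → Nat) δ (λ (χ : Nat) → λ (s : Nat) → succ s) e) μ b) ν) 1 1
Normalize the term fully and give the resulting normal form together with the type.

normal form:
  1
inferred type:
  Nat
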